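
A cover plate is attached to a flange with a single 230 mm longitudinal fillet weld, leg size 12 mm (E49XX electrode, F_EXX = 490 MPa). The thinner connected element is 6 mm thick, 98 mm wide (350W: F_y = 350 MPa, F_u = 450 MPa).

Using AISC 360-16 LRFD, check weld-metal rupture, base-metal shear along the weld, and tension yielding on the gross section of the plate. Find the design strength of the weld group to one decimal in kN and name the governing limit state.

185.2 kN (gross-section yield governs)

Weld metal: throat = 0.707×12 = 8.484 mm, L = 230 mm. φR_n = 0.75 × 0.6 × 490 × 8.484 × 230 = 430.3 kN.
Base metal shear (6 mm plate): yield φR_n = 1.0×0.6×350×6×230 = 289.8 kN; rupture φR_n = 0.75×0.6×450×6×230 = 279.5 kN; take 279.5 kN (rupture).
Tension yield (gross): A_g = 98×6 = 588 mm². φR_n = 0.90 × 350 × 588 = 185.2 kN.
Governing: min(430.3, 279.5, 185.2) = 185.2 kN → gross-section yield.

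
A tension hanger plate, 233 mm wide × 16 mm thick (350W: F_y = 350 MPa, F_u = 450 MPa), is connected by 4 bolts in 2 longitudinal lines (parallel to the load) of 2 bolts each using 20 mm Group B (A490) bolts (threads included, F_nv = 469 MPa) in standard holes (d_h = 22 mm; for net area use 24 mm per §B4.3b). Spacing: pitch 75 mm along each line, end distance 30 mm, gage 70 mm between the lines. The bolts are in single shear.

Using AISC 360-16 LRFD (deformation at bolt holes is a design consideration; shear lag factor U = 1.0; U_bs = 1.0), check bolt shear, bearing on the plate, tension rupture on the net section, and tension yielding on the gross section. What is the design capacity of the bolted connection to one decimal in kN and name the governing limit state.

442.0 kN (bolt shear governs)

Bolt shear: A_b = π(20)²/4 = 314.16 mm². φR_n = 0.75 × 469 × 314.16 × 4 × 1 = 442.0 kN.
Bearing (16 mm plate, F_u = 450 MPa): end bolts L_c = 30 − 22/2 = 19, R_n = min(1.2×19×16×450, 2.4×20×16×450) = 164.16 kN/bolt; interior L_c = 75 − 22 = 53, R_n = 345.6 kN/bolt. φR_n = 0.75 × (2×164.16 + 2×345.6) = 764.6 kN.
Tension rupture (net): A_n = (233 − 2×24)×16 = 2960 mm² (U = 1.0, A_e = A_n). φR_n = 0.75 × 450 × 2960 = 999.0 kN.
Tension yield (gross): A_g = 233×16 = 3728 mm². φR_n = 0.90 × 350 × 3728 = 1174.3 kN.
Governing: min(442.0, 764.6, 999.0, 1174.3) = 442.0 kN → bolt shear.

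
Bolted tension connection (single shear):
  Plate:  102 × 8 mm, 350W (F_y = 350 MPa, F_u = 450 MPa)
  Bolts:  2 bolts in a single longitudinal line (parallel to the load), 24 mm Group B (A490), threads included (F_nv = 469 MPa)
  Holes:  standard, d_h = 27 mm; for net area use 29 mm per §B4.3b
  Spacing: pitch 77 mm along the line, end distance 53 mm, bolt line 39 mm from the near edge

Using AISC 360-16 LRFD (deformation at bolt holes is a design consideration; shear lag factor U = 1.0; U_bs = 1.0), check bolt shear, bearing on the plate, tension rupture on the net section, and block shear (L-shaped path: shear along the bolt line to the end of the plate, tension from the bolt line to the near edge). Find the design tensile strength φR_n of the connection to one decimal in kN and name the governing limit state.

197.1 kN (net-section rupture governs)

Bolt shear: A_b = π(24)²/4 = 452.39 mm². φR_n = 0.75 × 469 × 452.39 × 2 × 1 = 318.3 kN.
Bearing (8 mm plate, F_u = 450 MPa): end bolts L_c = 53 − 27/2 = 39.5, R_n = min(1.2×39.5×8×450, 2.4×24×8×450) = 170.64 kN/bolt; interior L_c = 77 − 27 = 50, R_n = 207.36 kN/bolt. φR_n = 0.75 × (1×170.64 + 1×207.36) = 283.5 kN.
Tension rupture (net): A_n = (102 − 1×29)×8 = 584 mm² (U = 1.0, A_e = A_n). φR_n = 0.75 × 450 × 584 = 197.1 kN.
Block shear: shear path 1×[53+1×77] = 1×130 mm, A_gv = 1040, A_nv = 1×(130 − 1.5×29)×8 = 692 mm²; tension to near edge: (39 − 0.5×29)×8 = 196 mm². R_n = min(0.6×450×692, 0.6×350×1040) + 1.0×450×196 = min(186.84, 218.4) + 88.2 = 275.04 kN. φR_n = 0.75 × 275.04 = 206.3 kN.
Governing: min(318.3, 283.5, 197.1, 206.3) = 197.1 kN → net-section rupture.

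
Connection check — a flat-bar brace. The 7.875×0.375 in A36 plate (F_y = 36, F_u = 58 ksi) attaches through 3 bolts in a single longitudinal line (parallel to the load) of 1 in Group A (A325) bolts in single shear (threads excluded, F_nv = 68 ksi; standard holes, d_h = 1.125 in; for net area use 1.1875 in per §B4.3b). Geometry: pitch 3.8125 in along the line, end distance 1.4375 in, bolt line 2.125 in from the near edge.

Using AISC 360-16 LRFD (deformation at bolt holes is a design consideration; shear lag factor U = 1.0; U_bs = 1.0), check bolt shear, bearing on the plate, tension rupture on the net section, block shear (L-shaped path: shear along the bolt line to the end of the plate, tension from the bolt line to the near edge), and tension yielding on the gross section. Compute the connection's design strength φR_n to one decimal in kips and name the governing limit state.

80.0 kips (block shear governs)

Bolt shear: A_b = π(1)²/4 = 0.7854 in². φR_n = 0.75 × 68 × 0.7854 × 3 × 1 = 120.2 kips.
Bearing (0.375 in plate, F_u = 58 ksi): end bolts L_c = 1.4375 − 1.125/2 = 0.875, R_n = min(1.2×0.875×0.375×58, 2.4×1×0.375×58) = 22.838 kips/bolt; interior L_c = 3.8125 − 1.125 = 2.6875, R_n = 52.2 kips/bolt. φR_n = 0.75 × (1×22.838 + 2×52.2) = 95.4 kips.
Tension rupture (net): A_n = (7.875 − 1×1.1875)×0.375 = 2.5078 in² (U = 1.0, A_e = A_n). φR_n = 0.75 × 58 × 2.5078 = 109.1 kips.
Block shear: shear path 1×[1.4375+2×3.8125] = 1×9.0625 in, A_gv = 3.3984, A_nv = 1×(9.0625 − 2.5×1.1875)×0.375 = 2.2852 in²; tension to near edge: (2.125 − 0.5×1.1875)×0.375 = 0.57422 in². R_n = min(0.6×58×2.2852, 0.6×36×3.3984) + 1.0×58×0.57422 = min(79.525, 73.405) + 33.305 = 106.71 kips. φR_n = 0.75 × 106.71 = 80.0 kips.
Tension yield (gross): A_g = 7.875×0.375 = 2.9531 in². φR_n = 0.90 × 36 × 2.9531 = 95.7 kips.
Governing: min(120.2, 95.4, 109.1, 80.0, 95.7) = 80.0 kips → block shear.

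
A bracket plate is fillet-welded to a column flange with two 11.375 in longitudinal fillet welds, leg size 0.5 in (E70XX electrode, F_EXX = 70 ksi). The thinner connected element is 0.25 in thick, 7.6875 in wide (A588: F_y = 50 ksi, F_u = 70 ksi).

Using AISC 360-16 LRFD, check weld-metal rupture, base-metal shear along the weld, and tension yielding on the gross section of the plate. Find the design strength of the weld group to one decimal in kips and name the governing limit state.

Weld metal: throat = 0.707×0.5 = 0.3535 in, L = 2×11.375 = 22.75 in. φR_n = 0.75 × 0.6 × 70 × 0.3535 × 22.75 = 253.3 kips.
Base metal shear (0.25 in plate): yield φR_n = 1.0×0.6×50×0.25×22.75 = 170.6 kips; rupture φR_n = 0.75×0.6×70×0.25×22.75 = 179.2 kips; take 170.6 kips (yield).
Tension yield (gross): A_g = 7.6875×0.25 = 1.9219 in². φR_n = 0.90 × 50 × 1.9219 = 86.5 kips.
Governing: min(253.3, 170.6, 86.5) = 86.5 kips → gross-section yield.

86.5 kips (gross-section yield governs)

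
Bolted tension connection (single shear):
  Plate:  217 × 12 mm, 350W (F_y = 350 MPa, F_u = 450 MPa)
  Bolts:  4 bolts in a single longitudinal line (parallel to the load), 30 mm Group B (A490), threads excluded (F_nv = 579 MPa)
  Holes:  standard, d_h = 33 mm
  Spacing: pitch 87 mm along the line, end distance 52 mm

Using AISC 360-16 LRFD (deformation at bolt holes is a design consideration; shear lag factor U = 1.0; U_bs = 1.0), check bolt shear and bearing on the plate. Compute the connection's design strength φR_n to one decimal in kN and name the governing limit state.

959.9 kN (bearing governs)

Bolt shear: A_b = π(30)²/4 = 706.86 mm². φR_n = 0.75 × 579 × 706.86 × 4 × 1 = 1227.8 kN.
Bearing (12 mm plate, F_u = 450 MPa): end bolts L_c = 52 − 33/2 = 35.5, R_n = min(1.2×35.5×12×450, 2.4×30×12×450) = 230.04 kN/bolt; interior L_c = 87 − 33 = 54, R_n = 349.92 kN/bolt. φR_n = 0.75 × (1×230.04 + 3×349.92) = 959.9 kN.
Governing: min(1227.8, 959.9) = 959.9 kN → bearing.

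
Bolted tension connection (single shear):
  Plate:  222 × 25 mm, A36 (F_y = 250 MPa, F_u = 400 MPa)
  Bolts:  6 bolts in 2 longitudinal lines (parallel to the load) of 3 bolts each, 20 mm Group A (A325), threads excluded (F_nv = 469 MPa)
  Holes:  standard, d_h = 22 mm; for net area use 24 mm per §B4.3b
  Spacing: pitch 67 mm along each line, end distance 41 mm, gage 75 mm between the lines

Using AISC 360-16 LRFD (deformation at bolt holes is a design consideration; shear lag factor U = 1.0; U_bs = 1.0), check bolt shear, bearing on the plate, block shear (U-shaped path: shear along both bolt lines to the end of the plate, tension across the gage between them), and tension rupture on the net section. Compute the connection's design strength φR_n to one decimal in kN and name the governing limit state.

663.0 kN (bolt shear governs)

Bolt shear: A_b = π(20)²/4 = 314.16 mm². φR_n = 0.75 × 469 × 314.16 × 6 × 1 = 663.0 kN.
Bearing (25 mm plate, F_u = 400 MPa): end bolts L_c = 41 − 22/2 = 30, R_n = min(1.2×30×25×400, 2.4×20×25×400) = 360 kN/bolt; interior L_c = 67 − 22 = 45, R_n = 480 kN/bolt. φR_n = 0.75 × (2×360 + 4×480) = 1980.0 kN.
Block shear: shear path 2×[41+2×67] = 2×175 mm, A_gv = 8750, A_nv = 2×(175 − 2.5×24)×25 = 5750 mm²; tension across gage: (75 − 1×24)×25 = 1275 mm². R_n = min(0.6×400×5750, 0.6×250×8750) + 1.0×400×1275 = min(1380, 1312.5) + 510 = 1822.5 kN. φR_n = 0.75 × 1822.5 = 1366.9 kN.
Tension rupture (net): A_n = (222 − 2×24)×25 = 4350 mm² (U = 1.0, A_e = A_n). φR_n = 0.75 × 400 × 4350 = 1305.0 kN.
Governing: min(663.0, 1980.0, 1366.9, 1305.0) = 663.0 kN → bolt shear.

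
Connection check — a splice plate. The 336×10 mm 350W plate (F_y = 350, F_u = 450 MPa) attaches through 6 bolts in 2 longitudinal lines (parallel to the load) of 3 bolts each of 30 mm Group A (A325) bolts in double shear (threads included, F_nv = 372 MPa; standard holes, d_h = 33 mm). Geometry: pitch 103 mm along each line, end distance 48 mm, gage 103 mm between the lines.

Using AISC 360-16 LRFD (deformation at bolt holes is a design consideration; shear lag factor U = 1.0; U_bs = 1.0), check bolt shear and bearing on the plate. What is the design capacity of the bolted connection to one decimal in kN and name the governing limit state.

1227.2 kN (bearing governs)

Bolt shear: A_b = π(30)²/4 = 706.86 mm². φR_n = 0.75 × 372 × 706.86 × 6 × 2 = 2366.6 kN.
Bearing (10 mm plate, F_u = 450 MPa): end bolts L_c = 48 − 33/2 = 31.5, R_n = min(1.2×31.5×10×450, 2.4×30×10×450) = 170.1 kN/bolt; interior L_c = 103 − 33 = 70, R_n = 324 kN/bolt. φR_n = 0.75 × (2×170.1 + 4×324) = 1227.2 kN.
Governing: min(2366.6, 1227.2) = 1227.2 kN → bearing.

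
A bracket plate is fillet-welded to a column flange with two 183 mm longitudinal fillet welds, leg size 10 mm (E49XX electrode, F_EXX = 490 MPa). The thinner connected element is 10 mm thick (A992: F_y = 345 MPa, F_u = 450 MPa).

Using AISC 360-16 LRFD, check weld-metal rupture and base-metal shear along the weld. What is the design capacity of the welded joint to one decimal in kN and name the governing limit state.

570.6 kN (weld metal governs)

Weld metal: throat = 0.707×10 = 7.07 mm, L = 2×183 = 366 mm. φR_n = 0.75 × 0.6 × 490 × 7.07 × 366 = 570.6 kN.
Base metal shear (10 mm plate): yield φR_n = 1.0×0.6×345×10×366 = 757.6 kN; rupture φR_n = 0.75×0.6×450×10×366 = 741.2 kN; take 741.2 kN (rupture).
Governing: min(570.6, 741.2) = 570.6 kN → weld metal.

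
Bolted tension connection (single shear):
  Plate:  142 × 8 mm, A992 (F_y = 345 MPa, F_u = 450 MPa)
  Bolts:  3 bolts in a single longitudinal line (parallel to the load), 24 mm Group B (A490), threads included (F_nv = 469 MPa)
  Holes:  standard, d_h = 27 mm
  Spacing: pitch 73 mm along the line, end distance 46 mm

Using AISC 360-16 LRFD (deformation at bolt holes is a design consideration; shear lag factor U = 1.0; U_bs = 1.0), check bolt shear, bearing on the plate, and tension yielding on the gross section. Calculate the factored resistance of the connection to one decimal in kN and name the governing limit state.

Bolt shear: A_b = π(24)²/4 = 452.39 mm². φR_n = 0.75 × 469 × 452.39 × 3 × 1 = 477.4 kN.
Bearing (8 mm plate, F_u = 450 MPa): end bolts L_c = 46 − 27/2 = 32.5, R_n = min(1.2×32.5×8×450, 2.4×24×8×450) = 140.4 kN/bolt; interior L_c = 73 − 27 = 46, R_n = 198.72 kN/bolt. φR_n = 0.75 × (1×140.4 + 2×198.72) = 403.4 kN.
Tension yield (gross): A_g = 142×8 = 1136 mm². φR_n = 0.90 × 345 × 1136 = 352.7 kN.
Governing: min(477.4, 403.4, 352.7) = 352.7 kN → gross-section yield.

352.7 kN (gross-section yield governs)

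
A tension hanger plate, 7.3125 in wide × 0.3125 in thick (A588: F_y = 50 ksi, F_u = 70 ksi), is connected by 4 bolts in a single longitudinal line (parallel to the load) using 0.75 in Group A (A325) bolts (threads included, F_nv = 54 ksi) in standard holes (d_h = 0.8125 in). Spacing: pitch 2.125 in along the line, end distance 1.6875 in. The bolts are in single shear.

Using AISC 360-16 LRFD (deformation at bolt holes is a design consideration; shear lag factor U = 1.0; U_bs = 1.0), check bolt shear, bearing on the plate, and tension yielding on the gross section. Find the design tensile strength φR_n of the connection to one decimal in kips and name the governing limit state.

Bolt shear: A_b = π(0.75)²/4 = 0.44179 in². φR_n = 0.75 × 54 × 0.44179 × 4 × 1 = 71.6 kips.
Bearing (0.3125 in plate, F_u = 70 ksi): end bolts L_c = 1.6875 − 0.8125/2 = 1.28125, R_n = min(1.2×1.28125×0.3125×70, 2.4×0.75×0.3125×70) = 33.633 kips/bolt; interior L_c = 2.125 − 0.8125 = 1.3125, R_n = 34.453 kips/bolt. φR_n = 0.75 × (1×33.633 + 3×34.453) = 102.7 kips.
Tension yield (gross): A_g = 7.3125×0.3125 = 2.2852 in². φR_n = 0.90 × 50 × 2.2852 = 102.8 kips.
Governing: min(71.6, 102.7, 102.8) = 71.6 kips → bolt shear.

71.6 kips (bolt shear governs)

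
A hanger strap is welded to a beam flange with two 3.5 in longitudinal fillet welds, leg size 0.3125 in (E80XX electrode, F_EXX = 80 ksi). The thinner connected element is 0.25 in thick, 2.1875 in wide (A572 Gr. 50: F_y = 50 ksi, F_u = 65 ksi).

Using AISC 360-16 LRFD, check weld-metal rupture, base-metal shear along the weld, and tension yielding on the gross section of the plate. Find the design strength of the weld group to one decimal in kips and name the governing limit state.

Weld metal: throat = 0.707×0.3125 = 0.22094 in, L = 2×3.5 = 7 in. φR_n = 0.75 × 0.6 × 80 × 0.22094 × 7 = 55.7 kips.
Base metal shear (0.25 in plate): yield φR_n = 1.0×0.6×50×0.25×7 = 52.5 kips; rupture φR_n = 0.75×0.6×65×0.25×7 = 51.2 kips; take 51.2 kips (rupture).
Tension yield (gross): A_g = 2.1875×0.25 = 0.54688 in². φR_n = 0.90 × 50 × 0.54688 = 24.6 kips.
Governing: min(55.7, 51.2, 24.6) = 24.6 kips → gross-section yield.

24.6 kips (gross-section yield governs)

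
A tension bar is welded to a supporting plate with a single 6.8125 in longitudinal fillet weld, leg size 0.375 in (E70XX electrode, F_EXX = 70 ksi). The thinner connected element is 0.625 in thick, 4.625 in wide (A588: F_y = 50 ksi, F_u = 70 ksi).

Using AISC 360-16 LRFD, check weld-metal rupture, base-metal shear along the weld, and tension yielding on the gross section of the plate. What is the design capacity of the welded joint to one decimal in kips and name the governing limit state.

Weld metal: throat = 0.707×0.375 = 0.26513 in, L = 6.8125 in. φR_n = 0.75 × 0.6 × 70 × 0.26513 × 6.8125 = 56.9 kips.
Base metal shear (0.625 in plate): yield φR_n = 1.0×0.6×50×0.625×6.8125 = 127.7 kips; rupture φR_n = 0.75×0.6×70×0.625×6.8125 = 134.1 kips; take 127.7 kips (yield).
Tension yield (gross): A_g = 4.625×0.625 = 2.8906 in². φR_n = 0.90 × 50 × 2.8906 = 130.1 kips.
Governing: min(56.9, 127.7, 130.1) = 56.9 kips → weld metal.

56.9 kips (weld metal governs)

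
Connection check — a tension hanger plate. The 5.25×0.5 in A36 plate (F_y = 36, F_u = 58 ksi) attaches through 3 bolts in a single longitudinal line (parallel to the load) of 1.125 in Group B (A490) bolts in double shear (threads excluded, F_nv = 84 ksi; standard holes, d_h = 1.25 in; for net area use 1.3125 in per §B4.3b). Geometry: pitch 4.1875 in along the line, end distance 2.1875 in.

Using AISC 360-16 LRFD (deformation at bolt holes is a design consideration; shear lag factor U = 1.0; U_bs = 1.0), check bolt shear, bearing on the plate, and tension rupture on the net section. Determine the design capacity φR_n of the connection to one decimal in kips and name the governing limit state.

85.6 kips (net-section rupture governs)

Bolt shear: A_b = π(1.125)²/4 = 0.99402 in². φR_n = 0.75 × 84 × 0.99402 × 3 × 2 = 375.7 kips.
Bearing (0.5 in plate, F_u = 58 ksi): end bolts L_c = 2.1875 − 1.25/2 = 1.5625, R_n = min(1.2×1.5625×0.5×58, 2.4×1.125×0.5×58) = 54.375 kips/bolt; interior L_c = 4.1875 − 1.25 = 2.9375, R_n = 78.3 kips/bolt. φR_n = 0.75 × (1×54.375 + 2×78.3) = 158.2 kips.
Tension rupture (net): A_n = (5.25 − 1×1.3125)×0.5 = 1.9688 in² (U = 1.0, A_e = A_n). φR_n = 0.75 × 58 × 1.9688 = 85.6 kips.
Governing: min(375.7, 158.2, 85.6) = 85.6 kips → net-section rupture.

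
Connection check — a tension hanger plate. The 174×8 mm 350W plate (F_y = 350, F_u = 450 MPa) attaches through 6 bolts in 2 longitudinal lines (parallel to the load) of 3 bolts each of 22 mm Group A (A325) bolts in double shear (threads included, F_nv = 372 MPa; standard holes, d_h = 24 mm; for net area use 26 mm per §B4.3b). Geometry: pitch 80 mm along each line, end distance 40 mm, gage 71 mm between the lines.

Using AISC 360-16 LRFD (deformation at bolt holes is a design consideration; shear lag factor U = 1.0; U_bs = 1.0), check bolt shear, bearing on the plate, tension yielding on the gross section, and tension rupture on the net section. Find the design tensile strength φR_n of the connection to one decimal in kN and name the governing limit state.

329.4 kN (net-section rupture governs)

Bolt shear: A_b = π(22)²/4 = 380.13 mm². φR_n = 0.75 × 372 × 380.13 × 6 × 2 = 1272.7 kN.
Bearing (8 mm plate, F_u = 450 MPa): end bolts L_c = 40 − 24/2 = 28, R_n = min(1.2×28×8×450, 2.4×22×8×450) = 120.96 kN/bolt; interior L_c = 80 − 24 = 56, R_n = 190.08 kN/bolt. φR_n = 0.75 × (2×120.96 + 4×190.08) = 751.7 kN.
Tension yield (gross): A_g = 174×8 = 1392 mm². φR_n = 0.90 × 350 × 1392 = 438.5 kN.
Tension rupture (net): A_n = (174 − 2×26)×8 = 976 mm² (U = 1.0, A_e = A_n). φR_n = 0.75 × 450 × 976 = 329.4 kN.
Governing: min(1272.7, 751.7, 438.5, 329.4) = 329.4 kN → net-section rupture.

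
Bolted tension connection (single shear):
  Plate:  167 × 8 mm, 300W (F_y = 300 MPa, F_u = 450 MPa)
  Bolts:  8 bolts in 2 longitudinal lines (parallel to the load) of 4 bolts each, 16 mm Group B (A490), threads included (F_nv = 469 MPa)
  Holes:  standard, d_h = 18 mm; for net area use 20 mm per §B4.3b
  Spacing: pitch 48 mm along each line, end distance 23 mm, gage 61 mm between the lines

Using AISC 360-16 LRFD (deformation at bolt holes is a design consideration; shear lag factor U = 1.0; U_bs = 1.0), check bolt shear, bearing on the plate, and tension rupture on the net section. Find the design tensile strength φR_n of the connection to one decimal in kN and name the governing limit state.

Bolt shear: A_b = π(16)²/4 = 201.06 mm². φR_n = 0.75 × 469 × 201.06 × 8 × 1 = 565.8 kN.
Bearing (8 mm plate, F_u = 450 MPa): end bolts L_c = 23 − 18/2 = 14, R_n = min(1.2×14×8×450, 2.4×16×8×450) = 60.48 kN/bolt; interior L_c = 48 − 18 = 30, R_n = 129.6 kN/bolt. φR_n = 0.75 × (2×60.48 + 6×129.6) = 673.9 kN.
Tension rupture (net): A_n = (167 − 2×20)×8 = 1016 mm² (U = 1.0, A_e = A_n). φR_n = 0.75 × 450 × 1016 = 342.9 kN.
Governing: min(565.8, 673.9, 342.9) = 342.9 kN → net-section rupture.

342.9 kN (net-section rupture governs)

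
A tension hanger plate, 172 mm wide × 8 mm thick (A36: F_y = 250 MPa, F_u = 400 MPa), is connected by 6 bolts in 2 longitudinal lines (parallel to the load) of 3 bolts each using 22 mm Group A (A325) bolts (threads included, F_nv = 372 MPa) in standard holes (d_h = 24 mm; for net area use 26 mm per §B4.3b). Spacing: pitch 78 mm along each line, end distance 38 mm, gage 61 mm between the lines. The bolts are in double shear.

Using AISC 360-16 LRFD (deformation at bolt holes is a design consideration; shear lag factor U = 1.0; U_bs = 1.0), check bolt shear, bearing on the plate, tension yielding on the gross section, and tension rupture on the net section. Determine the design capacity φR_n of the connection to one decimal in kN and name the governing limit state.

Bolt shear: A_b = π(22)²/4 = 380.13 mm². φR_n = 0.75 × 372 × 380.13 × 6 × 2 = 1272.7 kN.
Bearing (8 mm plate, F_u = 400 MPa): end bolts L_c = 38 − 24/2 = 26, R_n = min(1.2×26×8×400, 2.4×22×8×400) = 99.84 kN/bolt; interior L_c = 78 − 24 = 54, R_n = 168.96 kN/bolt. φR_n = 0.75 × (2×99.84 + 4×168.96) = 656.6 kN.
Tension yield (gross): A_g = 172×8 = 1376 mm². φR_n = 0.90 × 250 × 1376 = 309.6 kN.
Tension rupture (net): A_n = (172 − 2×26)×8 = 960 mm² (U = 1.0, A_e = A_n). φR_n = 0.75 × 400 × 960 = 288.0 kN.
Governing: min(1272.7, 656.6, 309.6, 288.0) = 288.0 kN → net-section rupture.

288.0 kN (net-section rupture governs)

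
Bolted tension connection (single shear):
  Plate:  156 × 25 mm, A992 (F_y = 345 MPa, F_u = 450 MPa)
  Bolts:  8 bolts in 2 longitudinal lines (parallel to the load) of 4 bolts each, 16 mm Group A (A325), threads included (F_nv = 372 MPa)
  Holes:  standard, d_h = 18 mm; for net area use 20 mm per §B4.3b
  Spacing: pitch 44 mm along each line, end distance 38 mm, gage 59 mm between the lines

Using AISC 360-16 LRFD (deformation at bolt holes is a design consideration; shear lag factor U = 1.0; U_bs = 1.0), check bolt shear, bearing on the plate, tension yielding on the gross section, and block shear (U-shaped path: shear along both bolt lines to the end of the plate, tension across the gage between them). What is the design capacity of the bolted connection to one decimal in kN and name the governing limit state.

Bolt shear: A_b = π(16)²/4 = 201.06 mm². φR_n = 0.75 × 372 × 201.06 × 8 × 1 = 448.8 kN.
Bearing (25 mm plate, F_u = 450 MPa): end bolts L_c = 38 − 18/2 = 29, R_n = min(1.2×29×25×450, 2.4×16×25×450) = 391.5 kN/bolt; interior L_c = 44 − 18 = 26, R_n = 351 kN/bolt. φR_n = 0.75 × (2×391.5 + 6×351) = 2166.8 kN.
Tension yield (gross): A_g = 156×25 = 3900 mm². φR_n = 0.90 × 345 × 3900 = 1211.0 kN.
Block shear: shear path 2×[38+3×44] = 2×170 mm, A_gv = 8500, A_nv = 2×(170 − 3.5×20)×25 = 5000 mm²; tension across gage: (59 − 1×20)×25 = 975 mm². R_n = min(0.6×450×5000, 0.6×345×8500) + 1.0×450×975 = min(1350, 1759.5) + 438.75 = 1788.8 kN. φR_n = 0.75 × 1788.8 = 1341.6 kN.
Governing: min(448.8, 2166.8, 1211.0, 1341.6) = 448.8 kN → bolt shear.

448.8 kN (bolt shear governs)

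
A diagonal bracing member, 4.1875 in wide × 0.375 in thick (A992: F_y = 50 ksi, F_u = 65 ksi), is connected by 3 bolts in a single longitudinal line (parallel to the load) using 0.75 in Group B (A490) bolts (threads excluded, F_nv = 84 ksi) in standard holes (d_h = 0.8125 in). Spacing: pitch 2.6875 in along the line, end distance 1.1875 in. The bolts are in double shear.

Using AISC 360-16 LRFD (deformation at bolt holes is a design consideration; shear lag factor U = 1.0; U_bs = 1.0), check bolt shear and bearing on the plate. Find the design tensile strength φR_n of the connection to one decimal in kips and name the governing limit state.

Bolt shear: A_b = π(0.75)²/4 = 0.44179 in². φR_n = 0.75 × 84 × 0.44179 × 3 × 2 = 167.0 kips.
Bearing (0.375 in plate, F_u = 65 ksi): end bolts L_c = 1.1875 − 0.8125/2 = 0.78125, R_n = min(1.2×0.78125×0.375×65, 2.4×0.75×0.375×65) = 22.852 kips/bolt; interior L_c = 2.6875 − 0.8125 = 1.875, R_n = 43.875 kips/bolt. φR_n = 0.75 × (1×22.852 + 2×43.875) = 83.0 kips.
Governing: min(167.0, 83.0) = 83.0 kips → bearing.

83.0 kips (bearing governs)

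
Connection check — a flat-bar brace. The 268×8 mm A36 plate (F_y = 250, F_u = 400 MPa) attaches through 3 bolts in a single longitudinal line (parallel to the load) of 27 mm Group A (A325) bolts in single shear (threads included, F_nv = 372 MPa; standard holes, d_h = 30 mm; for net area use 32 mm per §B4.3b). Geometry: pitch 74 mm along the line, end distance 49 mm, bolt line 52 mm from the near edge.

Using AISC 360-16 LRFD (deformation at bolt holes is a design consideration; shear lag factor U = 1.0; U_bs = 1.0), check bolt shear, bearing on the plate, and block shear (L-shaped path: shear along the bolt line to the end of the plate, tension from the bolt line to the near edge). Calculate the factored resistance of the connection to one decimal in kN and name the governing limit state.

Bolt shear: A_b = π(27)²/4 = 572.56 mm². φR_n = 0.75 × 372 × 572.56 × 3 × 1 = 479.2 kN.
Bearing (8 mm plate, F_u = 400 MPa): end bolts L_c = 49 − 30/2 = 34, R_n = min(1.2×34×8×400, 2.4×27×8×400) = 130.56 kN/bolt; interior L_c = 74 − 30 = 44, R_n = 168.96 kN/bolt. φR_n = 0.75 × (1×130.56 + 2×168.96) = 351.4 kN.
Block shear: shear path 1×[49+2×74] = 1×197 mm, A_gv = 1576, A_nv = 1×(197 − 2.5×32)×8 = 936 mm²; tension to near edge: (52 − 0.5×32)×8 = 288 mm². R_n = min(0.6×400×936, 0.6×250×1576) + 1.0×400×288 = min(224.64, 236.4) + 115.2 = 339.84 kN. φR_n = 0.75 × 339.84 = 254.9 kN.
Governing: min(479.2, 351.4, 254.9) = 254.9 kN → block shear.

254.9 kN (block shear governs)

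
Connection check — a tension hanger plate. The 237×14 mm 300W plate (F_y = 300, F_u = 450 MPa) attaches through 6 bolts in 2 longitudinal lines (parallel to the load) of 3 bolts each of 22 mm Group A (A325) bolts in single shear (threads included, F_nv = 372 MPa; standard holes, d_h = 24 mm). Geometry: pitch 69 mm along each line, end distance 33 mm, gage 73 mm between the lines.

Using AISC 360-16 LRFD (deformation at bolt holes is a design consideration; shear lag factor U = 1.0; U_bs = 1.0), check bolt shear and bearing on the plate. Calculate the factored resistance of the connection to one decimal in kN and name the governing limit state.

636.3 kN (bolt shear governs)

Bolt shear: A_b = π(22)²/4 = 380.13 mm². φR_n = 0.75 × 372 × 380.13 × 6 × 1 = 636.3 kN.
Bearing (14 mm plate, F_u = 450 MPa): end bolts L_c = 33 − 24/2 = 21, R_n = min(1.2×21×14×450, 2.4×22×14×450) = 158.76 kN/bolt; interior L_c = 69 − 24 = 45, R_n = 332.64 kN/bolt. φR_n = 0.75 × (2×158.76 + 4×332.64) = 1236.1 kN.
Governing: min(636.3, 1236.1) = 636.3 kN → bolt shear.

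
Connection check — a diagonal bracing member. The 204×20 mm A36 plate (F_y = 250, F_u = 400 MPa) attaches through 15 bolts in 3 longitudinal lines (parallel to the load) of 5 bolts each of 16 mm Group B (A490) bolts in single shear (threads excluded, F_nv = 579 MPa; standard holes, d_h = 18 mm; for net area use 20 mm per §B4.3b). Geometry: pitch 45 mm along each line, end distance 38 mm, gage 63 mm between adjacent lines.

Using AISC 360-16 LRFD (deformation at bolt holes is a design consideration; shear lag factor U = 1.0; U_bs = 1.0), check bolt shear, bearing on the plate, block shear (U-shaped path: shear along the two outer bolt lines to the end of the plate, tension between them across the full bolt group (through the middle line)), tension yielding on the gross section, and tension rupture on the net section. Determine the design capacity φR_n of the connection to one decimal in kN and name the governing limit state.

864.0 kN (net-section rupture governs)

Bolt shear: A_b = π(16)²/4 = 201.06 mm². φR_n = 0.75 × 579 × 201.06 × 15 × 1 = 1309.7 kN.
Bearing (20 mm plate, F_u = 400 MPa): end bolts L_c = 38 − 18/2 = 29, R_n = min(1.2×29×20×400, 2.4×16×20×400) = 278.4 kN/bolt; interior L_c = 45 − 18 = 27, R_n = 259.2 kN/bolt. φR_n = 0.75 × (3×278.4 + 12×259.2) = 2959.2 kN.
Block shear: shear path 2×[38+4×45] = 2×218 mm, A_gv = 8720, A_nv = 2×(218 − 4.5×20)×20 = 5120 mm²; tension across gage: (126 − 2×20)×20 = 1720 mm². R_n = min(0.6×400×5120, 0.6×250×8720) + 1.0×400×1720 = min(1228.8, 1308) + 688 = 1916.8 kN. φR_n = 0.75 × 1916.8 = 1437.6 kN.
Tension yield (gross): A_g = 204×20 = 4080 mm². φR_n = 0.90 × 250 × 4080 = 918.0 kN.
Tension rupture (net): A_n = (204 − 3×20)×20 = 2880 mm² (U = 1.0, A_e = A_n). φR_n = 0.75 × 400 × 2880 = 864.0 kN.
Governing: min(1309.7, 2959.2, 1437.6, 918.0, 864.0) = 864.0 kN → net-section rupture.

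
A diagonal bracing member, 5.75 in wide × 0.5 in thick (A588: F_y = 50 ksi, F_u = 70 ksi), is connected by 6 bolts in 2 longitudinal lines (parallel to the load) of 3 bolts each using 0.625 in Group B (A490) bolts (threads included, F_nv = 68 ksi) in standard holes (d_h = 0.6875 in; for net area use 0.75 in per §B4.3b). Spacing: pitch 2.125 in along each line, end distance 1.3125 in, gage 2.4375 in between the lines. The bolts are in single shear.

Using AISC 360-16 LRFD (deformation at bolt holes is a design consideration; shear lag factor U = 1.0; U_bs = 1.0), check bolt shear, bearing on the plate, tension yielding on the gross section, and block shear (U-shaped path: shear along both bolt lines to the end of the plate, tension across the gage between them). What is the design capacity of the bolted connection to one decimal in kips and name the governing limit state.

93.9 kips (bolt shear governs)

Bolt shear: A_b = π(0.625)²/4 = 0.3068 in². φR_n = 0.75 × 68 × 0.3068 × 6 × 1 = 93.9 kips.
Bearing (0.5 in plate, F_u = 70 ksi): end bolts L_c = 1.3125 − 0.6875/2 = 0.96875, R_n = min(1.2×0.96875×0.5×70, 2.4×0.625×0.5×70) = 40.688 kips/bolt; interior L_c = 2.125 − 0.6875 = 1.4375, R_n = 52.5 kips/bolt. φR_n = 0.75 × (2×40.688 + 4×52.5) = 218.5 kips.
Tension yield (gross): A_g = 5.75×0.5 = 2.875 in². φR_n = 0.90 × 50 × 2.875 = 129.4 kips.
Block shear: shear path 2×[1.3125+2×2.125] = 2×5.5625 in, A_gv = 5.5625, A_nv = 2×(5.5625 − 2.5×0.75)×0.5 = 3.6875 in²; tension across gage: (2.4375 − 1×0.75)×0.5 = 0.84375 in². R_n = min(0.6×70×3.6875, 0.6×50×5.5625) + 1.0×70×0.84375 = min(154.88, 166.88) + 59.063 = 213.94 kips. φR_n = 0.75 × 213.94 = 160.5 kips.
Governing: min(93.9, 218.5, 129.4, 160.5) = 93.9 kips → bolt shear.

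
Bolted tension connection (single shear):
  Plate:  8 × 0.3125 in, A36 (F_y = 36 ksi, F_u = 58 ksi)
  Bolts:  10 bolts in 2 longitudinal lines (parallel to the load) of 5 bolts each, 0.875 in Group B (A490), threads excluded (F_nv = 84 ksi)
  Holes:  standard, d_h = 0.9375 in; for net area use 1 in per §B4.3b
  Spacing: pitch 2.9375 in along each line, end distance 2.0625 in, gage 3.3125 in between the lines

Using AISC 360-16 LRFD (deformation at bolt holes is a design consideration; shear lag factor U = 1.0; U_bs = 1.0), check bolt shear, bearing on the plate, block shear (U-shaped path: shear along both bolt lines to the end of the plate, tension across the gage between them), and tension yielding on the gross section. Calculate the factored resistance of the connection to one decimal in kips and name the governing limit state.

Bolt shear: A_b = π(0.875)²/4 = 0.60132 in². φR_n = 0.75 × 84 × 0.60132 × 10 × 1 = 378.8 kips.
Bearing (0.3125 in plate, F_u = 58 ksi): end bolts L_c = 2.0625 − 0.9375/2 = 1.59375, R_n = min(1.2×1.59375×0.3125×58, 2.4×0.875×0.3125×58) = 34.664 kips/bolt; interior L_c = 2.9375 − 0.9375 = 2, R_n = 38.063 kips/bolt. φR_n = 0.75 × (2×34.664 + 8×38.063) = 280.4 kips.
Block shear: shear path 2×[2.0625+4×2.9375] = 2×13.8125 in, A_gv = 8.6328, A_nv = 2×(13.8125 − 4.5×1)×0.3125 = 5.8203 in²; tension across gage: (3.3125 − 1×1)×0.3125 = 0.72266 in². R_n = min(0.6×58×5.8203, 0.6×36×8.6328) + 1.0×58×0.72266 = min(202.55, 186.47) + 41.914 = 228.38 kips. φR_n = 0.75 × 228.38 = 171.3 kips.
Tension yield (gross): A_g = 8×0.3125 = 2.5 in². φR_n = 0.90 × 36 × 2.5 = 81.0 kips.
Governing: min(378.8, 280.4, 171.3, 81.0) = 81.0 kips → gross-section yield.

81.0 kips (gross-section yield governs)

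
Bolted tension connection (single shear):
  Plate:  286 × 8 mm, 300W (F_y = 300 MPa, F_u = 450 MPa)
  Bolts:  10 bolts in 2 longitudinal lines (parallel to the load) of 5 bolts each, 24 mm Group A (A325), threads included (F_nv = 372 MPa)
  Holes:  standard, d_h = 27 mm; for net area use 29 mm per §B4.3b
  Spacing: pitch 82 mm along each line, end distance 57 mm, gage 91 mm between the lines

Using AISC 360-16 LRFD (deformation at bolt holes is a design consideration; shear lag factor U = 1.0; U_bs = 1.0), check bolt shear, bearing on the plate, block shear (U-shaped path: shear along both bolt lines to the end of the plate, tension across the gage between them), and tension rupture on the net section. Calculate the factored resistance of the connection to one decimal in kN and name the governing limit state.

615.6 kN (net-section rupture governs)

Bolt shear: A_b = π(24)²/4 = 452.39 mm². φR_n = 0.75 × 372 × 452.39 × 10 × 1 = 1262.2 kN.
Bearing (8 mm plate, F_u = 450 MPa): end bolts L_c = 57 − 27/2 = 43.5, R_n = min(1.2×43.5×8×450, 2.4×24×8×450) = 187.92 kN/bolt; interior L_c = 82 − 27 = 55, R_n = 207.36 kN/bolt. φR_n = 0.75 × (2×187.92 + 8×207.36) = 1526.0 kN.
Block shear: shear path 2×[57+4×82] = 2×385 mm, A_gv = 6160, A_nv = 2×(385 − 4.5×29)×8 = 4072 mm²; tension across gage: (91 − 1×29)×8 = 496 mm². R_n = min(0.6×450×4072, 0.6×300×6160) + 1.0×450×496 = min(1099.4, 1108.8) + 223.2 = 1322.6 kN. φR_n = 0.75 × 1322.6 = 992.0 kN.
Tension rupture (net): A_n = (286 − 2×29)×8 = 1824 mm² (U = 1.0, A_e = A_n). φR_n = 0.75 × 450 × 1824 = 615.6 kN.
Governing: min(1262.2, 1526.0, 992.0, 615.6) = 615.6 kN → net-section rupture.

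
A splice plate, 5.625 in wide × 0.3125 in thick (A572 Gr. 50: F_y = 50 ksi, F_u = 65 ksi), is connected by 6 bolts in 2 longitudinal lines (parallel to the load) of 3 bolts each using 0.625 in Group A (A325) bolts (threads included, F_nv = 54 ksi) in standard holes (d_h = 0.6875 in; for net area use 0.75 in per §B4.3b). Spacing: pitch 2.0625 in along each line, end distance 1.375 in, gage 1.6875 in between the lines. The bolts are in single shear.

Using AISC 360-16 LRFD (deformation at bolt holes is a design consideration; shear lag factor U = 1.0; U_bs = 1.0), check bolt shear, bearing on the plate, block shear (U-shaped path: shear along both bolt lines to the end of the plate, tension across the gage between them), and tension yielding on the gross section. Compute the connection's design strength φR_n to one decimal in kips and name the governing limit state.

Bolt shear: A_b = π(0.625)²/4 = 0.3068 in². φR_n = 0.75 × 54 × 0.3068 × 6 × 1 = 74.6 kips.
Bearing (0.3125 in plate, F_u = 65 ksi): end bolts L_c = 1.375 − 0.6875/2 = 1.03125, R_n = min(1.2×1.03125×0.3125×65, 2.4×0.625×0.3125×65) = 25.137 kips/bolt; interior L_c = 2.0625 − 0.6875 = 1.375, R_n = 30.469 kips/bolt. φR_n = 0.75 × (2×25.137 + 4×30.469) = 129.1 kips.
Block shear: shear path 2×[1.375+2×2.0625] = 2×5.5 in, A_gv = 3.4375, A_nv = 2×(5.5 − 2.5×0.75)×0.3125 = 2.2656 in²; tension across gage: (1.6875 − 1×0.75)×0.3125 = 0.29297 in². R_n = min(0.6×65×2.2656, 0.6×50×3.4375) + 1.0×65×0.29297 = min(88.358, 103.13) + 19.043 = 107.4 kips. φR_n = 0.75 × 107.4 = 80.6 kips.
Tension yield (gross): A_g = 5.625×0.3125 = 1.7578 in². φR_n = 0.90 × 50 × 1.7578 = 79.1 kips.
Governing: min(74.6, 129.1, 80.6, 79.1) = 74.6 kips → bolt shear.

74.6 kips (bolt shear governs)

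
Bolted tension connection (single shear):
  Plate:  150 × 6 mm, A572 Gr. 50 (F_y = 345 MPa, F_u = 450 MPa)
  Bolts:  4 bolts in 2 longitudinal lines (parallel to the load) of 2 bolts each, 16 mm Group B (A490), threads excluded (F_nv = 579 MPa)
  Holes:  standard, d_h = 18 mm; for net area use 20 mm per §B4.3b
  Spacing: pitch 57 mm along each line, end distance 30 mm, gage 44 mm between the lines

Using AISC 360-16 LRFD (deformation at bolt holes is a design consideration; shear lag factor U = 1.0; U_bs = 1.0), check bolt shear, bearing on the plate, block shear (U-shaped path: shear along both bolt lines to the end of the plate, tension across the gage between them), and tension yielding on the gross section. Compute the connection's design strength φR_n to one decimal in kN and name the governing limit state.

Bolt shear: A_b = π(16)²/4 = 201.06 mm². φR_n = 0.75 × 579 × 201.06 × 4 × 1 = 349.2 kN.
Bearing (6 mm plate, F_u = 450 MPa): end bolts L_c = 30 − 18/2 = 21, R_n = min(1.2×21×6×450, 2.4×16×6×450) = 68.04 kN/bolt; interior L_c = 57 − 18 = 39, R_n = 103.68 kN/bolt. φR_n = 0.75 × (2×68.04 + 2×103.68) = 257.6 kN.
Block shear: shear path 2×[30+1×57] = 2×87 mm, A_gv = 1044, A_nv = 2×(87 − 1.5×20)×6 = 684 mm²; tension across gage: (44 − 1×20)×6 = 144 mm². R_n = min(0.6×450×684, 0.6×345×1044) + 1.0×450×144 = min(184.68, 216.11) + 64.8 = 249.48 kN. φR_n = 0.75 × 249.48 = 187.1 kN.
Tension yield (gross): A_g = 150×6 = 900 mm². φR_n = 0.90 × 345 × 900 = 279.5 kN.
Governing: min(349.2, 257.6, 187.1, 279.5) = 187.1 kN → block shear.

187.1 kN (block shear governs)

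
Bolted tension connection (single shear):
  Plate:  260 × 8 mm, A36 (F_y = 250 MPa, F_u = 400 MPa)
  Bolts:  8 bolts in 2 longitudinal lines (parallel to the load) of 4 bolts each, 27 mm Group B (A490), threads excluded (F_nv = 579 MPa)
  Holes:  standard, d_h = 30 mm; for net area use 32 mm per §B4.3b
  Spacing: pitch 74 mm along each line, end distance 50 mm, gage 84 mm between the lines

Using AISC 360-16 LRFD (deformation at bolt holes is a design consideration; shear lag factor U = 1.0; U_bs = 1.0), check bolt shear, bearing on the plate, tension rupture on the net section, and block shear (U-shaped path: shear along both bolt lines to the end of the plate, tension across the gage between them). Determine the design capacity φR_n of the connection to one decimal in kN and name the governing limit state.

Bolt shear: A_b = π(27)²/4 = 572.56 mm². φR_n = 0.75 × 579 × 572.56 × 8 × 1 = 1989.1 kN.
Bearing (8 mm plate, F_u = 400 MPa): end bolts L_c = 50 − 30/2 = 35, R_n = min(1.2×35×8×400, 2.4×27×8×400) = 134.4 kN/bolt; interior L_c = 74 − 30 = 44, R_n = 168.96 kN/bolt. φR_n = 0.75 × (2×134.4 + 6×168.96) = 961.9 kN.
Tension rupture (net): A_n = (260 − 2×32)×8 = 1568 mm² (U = 1.0, A_e = A_n). φR_n = 0.75 × 400 × 1568 = 470.4 kN.
Block shear: shear path 2×[50+3×74] = 2×272 mm, A_gv = 4352, A_nv = 2×(272 − 3.5×32)×8 = 2560 mm²; tension across gage: (84 − 1×32)×8 = 416 mm². R_n = min(0.6×400×2560, 0.6×250×4352) + 1.0×400×416 = min(614.4, 652.8) + 166.4 = 780.8 kN. φR_n = 0.75 × 780.8 = 585.6 kN.
Governing: min(1989.1, 961.9, 470.4, 585.6) = 470.4 kN → net-section rupture.

470.4 kN (net-section rupture governs)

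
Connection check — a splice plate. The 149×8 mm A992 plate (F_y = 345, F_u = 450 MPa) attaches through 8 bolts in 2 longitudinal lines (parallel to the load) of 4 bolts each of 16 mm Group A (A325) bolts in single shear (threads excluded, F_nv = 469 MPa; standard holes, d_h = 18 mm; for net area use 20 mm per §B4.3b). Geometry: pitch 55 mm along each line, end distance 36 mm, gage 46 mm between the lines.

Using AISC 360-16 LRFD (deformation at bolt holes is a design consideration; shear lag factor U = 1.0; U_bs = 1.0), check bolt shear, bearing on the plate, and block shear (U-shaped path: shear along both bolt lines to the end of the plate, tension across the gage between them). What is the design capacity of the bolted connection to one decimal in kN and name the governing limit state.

494.6 kN (block shear governs)

Bolt shear: A_b = π(16)²/4 = 201.06 mm². φR_n = 0.75 × 469 × 201.06 × 8 × 1 = 565.8 kN.
Bearing (8 mm plate, F_u = 450 MPa): end bolts L_c = 36 − 18/2 = 27, R_n = min(1.2×27×8×450, 2.4×16×8×450) = 116.64 kN/bolt; interior L_c = 55 − 18 = 37, R_n = 138.24 kN/bolt. φR_n = 0.75 × (2×116.64 + 6×138.24) = 797.0 kN.
Block shear: shear path 2×[36+3×55] = 2×201 mm, A_gv = 3216, A_nv = 2×(201 − 3.5×20)×8 = 2096 mm²; tension across gage: (46 − 1×20)×8 = 208 mm². R_n = min(0.6×450×2096, 0.6×345×3216) + 1.0×450×208 = min(565.92, 665.71) + 93.6 = 659.52 kN. φR_n = 0.75 × 659.52 = 494.6 kN.
Governing: min(565.8, 797.0, 494.6) = 494.6 kN → block shear.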